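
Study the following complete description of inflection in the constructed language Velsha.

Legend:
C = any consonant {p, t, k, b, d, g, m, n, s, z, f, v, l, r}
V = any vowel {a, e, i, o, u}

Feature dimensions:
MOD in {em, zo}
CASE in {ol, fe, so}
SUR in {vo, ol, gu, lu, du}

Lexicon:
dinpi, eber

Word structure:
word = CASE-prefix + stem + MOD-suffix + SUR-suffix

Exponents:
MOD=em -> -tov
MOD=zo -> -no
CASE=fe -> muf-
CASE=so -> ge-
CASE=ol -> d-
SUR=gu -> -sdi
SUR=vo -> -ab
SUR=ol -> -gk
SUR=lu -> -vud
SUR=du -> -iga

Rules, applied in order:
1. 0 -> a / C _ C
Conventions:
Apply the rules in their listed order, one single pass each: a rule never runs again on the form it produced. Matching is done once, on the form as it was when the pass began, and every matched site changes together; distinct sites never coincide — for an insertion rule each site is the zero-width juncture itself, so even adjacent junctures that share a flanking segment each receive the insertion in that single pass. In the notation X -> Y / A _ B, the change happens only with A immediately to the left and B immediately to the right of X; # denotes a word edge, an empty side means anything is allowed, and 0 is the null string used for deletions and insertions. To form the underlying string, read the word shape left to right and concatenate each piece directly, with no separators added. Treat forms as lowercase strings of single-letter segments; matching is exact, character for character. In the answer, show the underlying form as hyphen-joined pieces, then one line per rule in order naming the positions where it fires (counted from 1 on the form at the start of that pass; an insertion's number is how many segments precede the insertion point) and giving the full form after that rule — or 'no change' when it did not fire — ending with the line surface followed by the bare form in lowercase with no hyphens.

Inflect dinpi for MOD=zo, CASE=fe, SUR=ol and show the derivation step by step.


underlying: muf-dinpi-no-gk
1. 0 -> a / C _ C: inserts after position(s) 3, 6, 11: mufadinapinogak
surface: mufadinapinogak


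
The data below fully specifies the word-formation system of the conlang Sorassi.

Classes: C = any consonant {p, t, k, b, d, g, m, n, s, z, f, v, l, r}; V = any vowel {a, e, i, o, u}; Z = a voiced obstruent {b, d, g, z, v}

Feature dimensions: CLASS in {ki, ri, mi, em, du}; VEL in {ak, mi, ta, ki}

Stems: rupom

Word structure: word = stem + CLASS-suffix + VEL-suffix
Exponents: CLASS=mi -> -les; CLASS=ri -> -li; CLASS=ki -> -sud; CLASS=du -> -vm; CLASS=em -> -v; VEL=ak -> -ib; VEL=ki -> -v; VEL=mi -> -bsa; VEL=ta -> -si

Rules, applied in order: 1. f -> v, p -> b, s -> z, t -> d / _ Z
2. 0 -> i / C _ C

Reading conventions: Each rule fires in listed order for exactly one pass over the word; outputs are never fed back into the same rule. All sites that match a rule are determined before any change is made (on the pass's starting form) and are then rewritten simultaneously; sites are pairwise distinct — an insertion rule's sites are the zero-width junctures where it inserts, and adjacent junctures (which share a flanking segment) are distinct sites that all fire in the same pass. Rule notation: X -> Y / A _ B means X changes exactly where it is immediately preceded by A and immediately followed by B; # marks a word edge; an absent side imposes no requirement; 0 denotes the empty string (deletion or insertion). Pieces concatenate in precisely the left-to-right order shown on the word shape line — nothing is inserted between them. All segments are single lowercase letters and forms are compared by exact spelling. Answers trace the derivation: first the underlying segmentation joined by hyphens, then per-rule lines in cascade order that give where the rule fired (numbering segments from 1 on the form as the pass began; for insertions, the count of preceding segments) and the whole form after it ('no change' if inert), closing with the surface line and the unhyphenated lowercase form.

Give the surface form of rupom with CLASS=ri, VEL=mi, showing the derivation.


underlying: rupom-li-bsa
1. f -> v, p -> b, s -> z, t -> d / _ Z: no change
2. 0 -> i / C _ C: inserts after position(s) 5, 8: rupomilibisa
surface: rupomilibisa


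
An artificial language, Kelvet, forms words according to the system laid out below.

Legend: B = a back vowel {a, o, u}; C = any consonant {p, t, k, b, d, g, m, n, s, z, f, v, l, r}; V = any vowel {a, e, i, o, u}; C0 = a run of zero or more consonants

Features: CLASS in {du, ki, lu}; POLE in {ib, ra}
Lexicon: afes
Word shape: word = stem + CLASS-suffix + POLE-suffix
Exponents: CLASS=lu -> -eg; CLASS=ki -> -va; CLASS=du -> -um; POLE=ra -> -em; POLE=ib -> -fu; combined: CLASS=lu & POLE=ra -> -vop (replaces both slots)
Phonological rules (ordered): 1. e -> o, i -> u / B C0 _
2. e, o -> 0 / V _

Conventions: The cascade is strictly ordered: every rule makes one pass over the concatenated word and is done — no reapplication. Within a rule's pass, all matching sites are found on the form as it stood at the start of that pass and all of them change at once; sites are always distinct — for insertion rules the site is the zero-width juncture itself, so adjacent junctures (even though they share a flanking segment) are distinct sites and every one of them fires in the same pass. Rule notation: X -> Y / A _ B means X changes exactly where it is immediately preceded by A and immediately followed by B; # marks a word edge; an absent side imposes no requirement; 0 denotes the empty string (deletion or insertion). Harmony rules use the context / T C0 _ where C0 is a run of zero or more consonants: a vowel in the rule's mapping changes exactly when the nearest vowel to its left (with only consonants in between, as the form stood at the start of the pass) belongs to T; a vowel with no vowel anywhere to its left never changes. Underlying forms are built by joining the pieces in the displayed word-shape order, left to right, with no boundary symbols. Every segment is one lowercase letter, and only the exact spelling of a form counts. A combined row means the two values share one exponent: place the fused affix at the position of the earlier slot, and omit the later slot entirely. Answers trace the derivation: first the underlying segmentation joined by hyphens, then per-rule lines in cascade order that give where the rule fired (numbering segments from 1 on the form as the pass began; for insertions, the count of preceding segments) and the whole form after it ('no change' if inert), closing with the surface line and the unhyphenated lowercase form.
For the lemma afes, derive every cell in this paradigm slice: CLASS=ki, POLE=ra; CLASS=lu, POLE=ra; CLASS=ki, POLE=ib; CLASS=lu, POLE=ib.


cell CLASS=ki, POLE=ra:
underlying: afes-va-em
1. e -> o, i -> u / B C0 _: fires at position(s) 3, 7: afosvaom
2. e, o -> 0 / V _: fires at position(s) 7: afosvam
surface: afosvam

cell CLASS=lu, POLE=ra:
underlying: afes-vop
1. e -> o, i -> u / B C0 _: fires at position(s) 3: afosvop
2. e, o -> 0 / V _: no change
surface: afosvop

cell CLASS=ki, POLE=ib:
underlying: afes-va-fu
1. e -> o, i -> u / B C0 _: fires at position(s) 3: afosvafu
2. e, o -> 0 / V _: no change
surface: afosvafu

cell CLASS=lu, POLE=ib:
underlying: afes-eg-fu
1. e -> o, i -> u / B C0 _: fires at position(s) 3: afosegfu
2. e, o -> 0 / V _: no change
surface: afosegfu


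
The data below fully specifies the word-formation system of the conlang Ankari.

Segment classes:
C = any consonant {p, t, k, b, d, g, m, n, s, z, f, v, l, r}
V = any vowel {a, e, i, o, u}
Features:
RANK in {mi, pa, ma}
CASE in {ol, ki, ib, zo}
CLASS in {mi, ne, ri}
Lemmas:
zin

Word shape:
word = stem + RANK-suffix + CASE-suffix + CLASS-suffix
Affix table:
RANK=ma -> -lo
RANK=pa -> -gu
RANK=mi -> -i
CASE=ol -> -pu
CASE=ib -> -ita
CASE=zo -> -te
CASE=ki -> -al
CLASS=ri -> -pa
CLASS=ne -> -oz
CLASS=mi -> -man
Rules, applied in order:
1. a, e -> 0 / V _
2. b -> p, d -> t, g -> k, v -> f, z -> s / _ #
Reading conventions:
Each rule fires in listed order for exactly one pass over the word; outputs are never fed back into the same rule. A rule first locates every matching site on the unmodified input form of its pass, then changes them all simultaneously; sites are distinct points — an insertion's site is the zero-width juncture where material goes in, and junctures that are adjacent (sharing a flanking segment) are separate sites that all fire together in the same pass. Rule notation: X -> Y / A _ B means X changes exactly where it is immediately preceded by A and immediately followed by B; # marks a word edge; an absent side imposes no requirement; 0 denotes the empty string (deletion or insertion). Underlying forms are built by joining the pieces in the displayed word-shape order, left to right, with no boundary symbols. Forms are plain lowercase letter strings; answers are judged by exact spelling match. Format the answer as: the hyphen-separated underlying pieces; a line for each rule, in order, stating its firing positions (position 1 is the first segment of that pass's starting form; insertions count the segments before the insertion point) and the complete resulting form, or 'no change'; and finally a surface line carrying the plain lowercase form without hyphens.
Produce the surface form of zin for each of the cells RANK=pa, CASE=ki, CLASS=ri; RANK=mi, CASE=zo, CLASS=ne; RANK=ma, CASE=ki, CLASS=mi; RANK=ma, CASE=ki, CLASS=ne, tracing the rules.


cell RANK=pa, CASE=ki, CLASS=ri:
underlying: zin-gu-al-pa
1. a, e -> 0 / V _: fires at position(s) 6: zingulpa
2. b -> p, d -> t, g -> k, v -> f, z -> s / _ #: no change
surface: zingulpa

cell RANK=mi, CASE=zo, CLASS=ne:
underlying: zin-i-te-oz
1. a, e -> 0 / V _: no change
2. b -> p, d -> t, g -> k, v -> f, z -> s / _ #: fires at position(s) 8: ziniteos
surface: ziniteos

cell RANK=ma, CASE=ki, CLASS=mi:
underlying: zin-lo-al-man
1. a, e -> 0 / V _: fires at position(s) 6: zinlolman
2. b -> p, d -> t, g -> k, v -> f, z -> s / _ #: no change
surface: zinlolman

cell RANK=ma, CASE=ki, CLASS=ne:
underlying: zin-lo-al-oz
1. a, e -> 0 / V _: fires at position(s) 6: zinloloz
2. b -> p, d -> t, g -> k, v -> f, z -> s / _ #: fires at position(s) 8: zinlolos
surface: zinlolos


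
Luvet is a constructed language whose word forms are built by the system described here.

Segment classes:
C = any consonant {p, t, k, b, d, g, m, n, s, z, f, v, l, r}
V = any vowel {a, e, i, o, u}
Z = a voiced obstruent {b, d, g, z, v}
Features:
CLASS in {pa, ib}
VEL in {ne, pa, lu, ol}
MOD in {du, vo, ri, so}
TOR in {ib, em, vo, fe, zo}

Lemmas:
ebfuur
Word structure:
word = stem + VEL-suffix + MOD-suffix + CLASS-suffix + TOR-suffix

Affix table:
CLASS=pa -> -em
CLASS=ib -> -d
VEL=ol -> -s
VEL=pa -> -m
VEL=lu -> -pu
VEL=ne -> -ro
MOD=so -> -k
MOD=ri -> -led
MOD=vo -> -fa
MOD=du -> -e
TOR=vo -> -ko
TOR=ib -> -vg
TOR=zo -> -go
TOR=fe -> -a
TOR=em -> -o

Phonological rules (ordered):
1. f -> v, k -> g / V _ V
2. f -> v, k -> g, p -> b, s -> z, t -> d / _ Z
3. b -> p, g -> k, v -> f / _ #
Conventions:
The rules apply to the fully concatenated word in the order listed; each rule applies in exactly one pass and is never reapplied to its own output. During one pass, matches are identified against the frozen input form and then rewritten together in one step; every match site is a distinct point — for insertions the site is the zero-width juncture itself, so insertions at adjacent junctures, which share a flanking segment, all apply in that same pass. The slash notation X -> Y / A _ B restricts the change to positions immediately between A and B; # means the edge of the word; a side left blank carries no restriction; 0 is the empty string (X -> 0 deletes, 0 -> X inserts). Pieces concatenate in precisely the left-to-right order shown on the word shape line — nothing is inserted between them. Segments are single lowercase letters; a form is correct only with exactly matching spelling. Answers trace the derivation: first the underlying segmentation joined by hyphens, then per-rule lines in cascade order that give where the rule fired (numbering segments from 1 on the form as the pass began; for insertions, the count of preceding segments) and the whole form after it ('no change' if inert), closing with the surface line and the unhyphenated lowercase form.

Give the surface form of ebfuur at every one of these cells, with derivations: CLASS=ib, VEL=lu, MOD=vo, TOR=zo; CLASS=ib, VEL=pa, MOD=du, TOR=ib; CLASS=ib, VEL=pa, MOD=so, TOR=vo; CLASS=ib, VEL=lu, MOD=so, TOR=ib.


cell CLASS=ib, VEL=lu, MOD=vo, TOR=zo:
underlying: ebfuur-pu-fa-d-go
1. f -> v, k -> g / V _ V: fires at position(s) 9: ebfuurpuvadgo
2. f -> v, k -> g, p -> b, s -> z, t -> d / _ Z: no change
3. b -> p, g -> k, v -> f / _ #: no change
surface: ebfuurpuvadgo

cell CLASS=ib, VEL=pa, MOD=du, TOR=ib:
underlying: ebfuur-m-e-d-vg
1. f -> v, k -> g / V _ V: no change
2. f -> v, k -> g, p -> b, s -> z, t -> d / _ Z: no change
3. b -> p, g -> k, v -> f / _ #: fires at position(s) 11: ebfuurmedvk
surface: ebfuurmedvk

cell CLASS=ib, VEL=pa, MOD=so, TOR=vo:
underlying: ebfuur-m-k-d-ko
1. f -> v, k -> g / V _ V: no change
2. f -> v, k -> g, p -> b, s -> z, t -> d / _ Z: fires at position(s) 8: ebfuurmgdko
3. b -> p, g -> k, v -> f / _ #: no change
surface: ebfuurmgdko

cell CLASS=ib, VEL=lu, MOD=so, TOR=ib:
underlying: ebfuur-pu-k-d-vg
1. f -> v, k -> g / V _ V: no change
2. f -> v, k -> g, p -> b, s -> z, t -> d / _ Z: fires at position(s) 9: ebfuurpugdvg
3. b -> p, g -> k, v -> f / _ #: fires at position(s) 12: ebfuurpugdvk
surface: ebfuurpugdvk


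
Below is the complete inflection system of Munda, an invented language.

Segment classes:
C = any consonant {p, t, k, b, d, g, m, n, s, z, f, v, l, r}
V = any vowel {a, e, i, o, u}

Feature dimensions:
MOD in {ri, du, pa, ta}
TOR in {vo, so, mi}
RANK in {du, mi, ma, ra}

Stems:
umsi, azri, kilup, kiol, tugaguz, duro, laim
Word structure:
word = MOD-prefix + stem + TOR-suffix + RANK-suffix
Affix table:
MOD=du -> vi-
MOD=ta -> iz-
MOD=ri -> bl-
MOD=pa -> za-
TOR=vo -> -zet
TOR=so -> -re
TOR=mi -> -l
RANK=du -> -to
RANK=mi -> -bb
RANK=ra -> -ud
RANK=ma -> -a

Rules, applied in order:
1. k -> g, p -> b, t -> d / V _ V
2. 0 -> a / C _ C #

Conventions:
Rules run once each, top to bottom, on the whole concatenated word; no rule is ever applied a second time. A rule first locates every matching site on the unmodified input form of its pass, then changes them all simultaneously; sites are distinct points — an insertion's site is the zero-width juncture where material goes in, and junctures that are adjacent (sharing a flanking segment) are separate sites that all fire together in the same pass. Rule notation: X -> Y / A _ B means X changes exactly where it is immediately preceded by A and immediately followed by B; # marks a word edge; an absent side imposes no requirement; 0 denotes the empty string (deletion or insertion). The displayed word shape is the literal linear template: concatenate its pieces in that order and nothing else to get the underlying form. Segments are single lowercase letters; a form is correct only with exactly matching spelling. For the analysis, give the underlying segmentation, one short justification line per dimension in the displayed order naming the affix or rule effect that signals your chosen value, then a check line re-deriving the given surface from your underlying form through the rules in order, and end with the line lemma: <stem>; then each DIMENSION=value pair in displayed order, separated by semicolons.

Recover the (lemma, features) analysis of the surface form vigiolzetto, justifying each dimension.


underlying: vi-kiol-zet-to
MOD=du - signalled by the affix vi-
TOR=vo - signalled by the affix -zet
RANK=du - signalled by the affix -to
check: vikiolzetto -> vigiolzetto -> vigiolzetto
lemma: kiol; MOD=du; TOR=vo; RANK=du


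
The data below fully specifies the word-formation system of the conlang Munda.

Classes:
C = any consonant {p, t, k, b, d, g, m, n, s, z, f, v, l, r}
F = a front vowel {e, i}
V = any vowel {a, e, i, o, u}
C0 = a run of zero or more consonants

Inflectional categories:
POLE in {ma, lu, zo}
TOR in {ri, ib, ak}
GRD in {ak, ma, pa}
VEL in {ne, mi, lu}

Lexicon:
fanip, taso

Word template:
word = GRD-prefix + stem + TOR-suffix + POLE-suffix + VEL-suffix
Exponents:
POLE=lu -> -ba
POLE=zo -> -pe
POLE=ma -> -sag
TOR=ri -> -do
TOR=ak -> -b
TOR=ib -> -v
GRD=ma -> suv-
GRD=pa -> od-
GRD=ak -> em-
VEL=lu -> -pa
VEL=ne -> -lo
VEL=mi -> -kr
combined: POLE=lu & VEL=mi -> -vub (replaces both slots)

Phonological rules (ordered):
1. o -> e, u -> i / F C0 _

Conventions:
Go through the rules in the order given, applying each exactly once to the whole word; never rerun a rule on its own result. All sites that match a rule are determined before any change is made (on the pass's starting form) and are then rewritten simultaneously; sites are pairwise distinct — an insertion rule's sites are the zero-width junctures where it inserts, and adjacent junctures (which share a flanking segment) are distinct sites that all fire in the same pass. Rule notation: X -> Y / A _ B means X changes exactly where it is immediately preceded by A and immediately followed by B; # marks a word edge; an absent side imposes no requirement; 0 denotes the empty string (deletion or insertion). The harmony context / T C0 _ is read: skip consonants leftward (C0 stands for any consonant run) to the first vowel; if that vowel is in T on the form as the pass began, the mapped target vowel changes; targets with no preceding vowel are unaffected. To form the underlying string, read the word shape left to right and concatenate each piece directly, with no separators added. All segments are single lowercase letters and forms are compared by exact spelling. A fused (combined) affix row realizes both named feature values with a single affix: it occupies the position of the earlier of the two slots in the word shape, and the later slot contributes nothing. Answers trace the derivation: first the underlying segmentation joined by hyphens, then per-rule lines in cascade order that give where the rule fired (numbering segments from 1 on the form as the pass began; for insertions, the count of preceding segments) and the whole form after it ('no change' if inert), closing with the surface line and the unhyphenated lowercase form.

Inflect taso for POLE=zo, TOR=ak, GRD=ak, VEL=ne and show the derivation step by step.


underlying: em-taso-b-pe-lo
1. o -> e, u -> i / F C0 _: fires at position(s) 11: emtasobpele
surface: emtasobpele


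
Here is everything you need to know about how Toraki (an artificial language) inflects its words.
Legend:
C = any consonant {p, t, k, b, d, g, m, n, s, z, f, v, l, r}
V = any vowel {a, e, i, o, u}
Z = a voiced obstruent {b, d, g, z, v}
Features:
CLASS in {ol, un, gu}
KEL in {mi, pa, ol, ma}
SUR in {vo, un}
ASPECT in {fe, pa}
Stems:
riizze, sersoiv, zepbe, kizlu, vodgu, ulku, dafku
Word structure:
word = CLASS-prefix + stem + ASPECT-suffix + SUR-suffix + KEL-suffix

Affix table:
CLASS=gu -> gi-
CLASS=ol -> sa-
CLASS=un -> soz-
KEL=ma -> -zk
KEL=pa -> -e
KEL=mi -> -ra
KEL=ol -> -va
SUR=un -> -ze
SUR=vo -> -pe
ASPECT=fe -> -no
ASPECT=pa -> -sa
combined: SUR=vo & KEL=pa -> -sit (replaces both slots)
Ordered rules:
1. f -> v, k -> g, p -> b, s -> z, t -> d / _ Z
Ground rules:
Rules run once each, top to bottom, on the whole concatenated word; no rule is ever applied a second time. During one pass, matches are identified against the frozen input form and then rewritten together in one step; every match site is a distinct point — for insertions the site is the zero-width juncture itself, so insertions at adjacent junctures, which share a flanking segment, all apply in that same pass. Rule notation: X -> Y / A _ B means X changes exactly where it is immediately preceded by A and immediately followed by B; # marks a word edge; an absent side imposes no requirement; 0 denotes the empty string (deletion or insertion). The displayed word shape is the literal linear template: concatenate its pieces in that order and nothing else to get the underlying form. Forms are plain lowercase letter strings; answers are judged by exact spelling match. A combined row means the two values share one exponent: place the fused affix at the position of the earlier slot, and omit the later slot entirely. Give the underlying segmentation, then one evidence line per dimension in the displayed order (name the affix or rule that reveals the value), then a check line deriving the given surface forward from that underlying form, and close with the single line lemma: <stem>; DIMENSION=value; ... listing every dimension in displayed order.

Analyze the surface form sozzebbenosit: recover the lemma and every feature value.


underlying: soz-zepbe-no-sit
CLASS=un - signalled by the affix soz-
KEL=pa - signalled by the combined affix row
SUR=vo - signalled by the combined affix row
ASPECT=fe - signalled by the affix -no
check: sozzepbenosit -> sozzebbenosit
lemma: zepbe; CLASS=un; KEL=pa; SUR=vo; ASPECT=fe


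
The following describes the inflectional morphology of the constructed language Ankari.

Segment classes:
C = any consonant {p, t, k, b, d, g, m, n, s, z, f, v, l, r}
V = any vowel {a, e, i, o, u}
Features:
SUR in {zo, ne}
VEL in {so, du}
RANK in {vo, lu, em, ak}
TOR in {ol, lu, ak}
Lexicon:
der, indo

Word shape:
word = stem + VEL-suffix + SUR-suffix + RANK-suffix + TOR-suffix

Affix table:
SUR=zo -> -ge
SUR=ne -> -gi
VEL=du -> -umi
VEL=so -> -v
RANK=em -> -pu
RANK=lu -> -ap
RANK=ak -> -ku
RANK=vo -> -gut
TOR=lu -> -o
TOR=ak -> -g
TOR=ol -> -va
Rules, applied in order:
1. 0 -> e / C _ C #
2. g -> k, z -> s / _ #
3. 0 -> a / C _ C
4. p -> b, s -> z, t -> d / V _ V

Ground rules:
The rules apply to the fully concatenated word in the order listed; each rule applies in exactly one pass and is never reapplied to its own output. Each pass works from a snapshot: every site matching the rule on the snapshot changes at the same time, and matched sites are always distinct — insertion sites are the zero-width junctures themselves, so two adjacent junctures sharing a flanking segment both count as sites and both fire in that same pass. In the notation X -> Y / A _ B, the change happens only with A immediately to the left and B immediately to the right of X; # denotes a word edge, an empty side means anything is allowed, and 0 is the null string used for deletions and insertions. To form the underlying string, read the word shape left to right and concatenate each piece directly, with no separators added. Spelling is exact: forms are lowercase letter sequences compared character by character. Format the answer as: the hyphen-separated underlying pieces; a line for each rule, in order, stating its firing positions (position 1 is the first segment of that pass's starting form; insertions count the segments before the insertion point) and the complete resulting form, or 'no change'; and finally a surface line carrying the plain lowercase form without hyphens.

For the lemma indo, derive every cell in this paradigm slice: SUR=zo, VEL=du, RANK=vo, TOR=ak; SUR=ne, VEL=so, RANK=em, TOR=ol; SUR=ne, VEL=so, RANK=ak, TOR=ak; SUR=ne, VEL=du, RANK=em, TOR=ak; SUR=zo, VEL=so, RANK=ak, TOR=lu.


cell SUR=zo, VEL=du, RANK=vo, TOR=ak:
underlying: indo-umi-ge-gut-g
1. 0 -> e / C _ C #: inserts after position(s) 12: indoumigeguteg
2. g -> k, z -> s / _ #: fires at position(s) 14: indoumigegutek
3. 0 -> a / C _ C: inserts after position(s) 2: inadoumigegutek
4. p -> b, s -> z, t -> d / V _ V: fires at position(s) 13: inadoumigegudek
surface: inadoumigegudek

cell SUR=ne, VEL=so, RANK=em, TOR=ol:
underlying: indo-v-gi-pu-va
1. 0 -> e / C _ C #: no change
2. g -> k, z -> s / _ #: no change
3. 0 -> a / C _ C: inserts after position(s) 2, 5: inadovagipuva
4. p -> b, s -> z, t -> d / V _ V: fires at position(s) 10: inadovagibuva
surface: inadovagibuva

cell SUR=ne, VEL=so, RANK=ak, TOR=ak:
underlying: indo-v-gi-ku-g
1. 0 -> e / C _ C #: no change
2. g -> k, z -> s / _ #: fires at position(s) 10: indovgikuk
3. 0 -> a / C _ C: inserts after position(s) 2, 5: inadovagikuk
4. p -> b, s -> z, t -> d / V _ V: no change
surface: inadovagikuk

cell SUR=ne, VEL=du, RANK=em, TOR=ak:
underlying: indo-umi-gi-pu-g
1. 0 -> e / C _ C #: no change
2. g -> k, z -> s / _ #: fires at position(s) 12: indoumigipuk
3. 0 -> a / C _ C: inserts after position(s) 2: inadoumigipuk
4. p -> b, s -> z, t -> d / V _ V: fires at position(s) 11: inadoumigibuk
surface: inadoumigibuk

cell SUR=zo, VEL=so, RANK=ak, TOR=lu:
underlying: indo-v-ge-ku-o
1. 0 -> e / C _ C #: no change
2. g -> k, z -> s / _ #: no change
3. 0 -> a / C _ C: inserts after position(s) 2, 5: inadovagekuo
4. p -> b, s -> z, t -> d / V _ V: no change
surface: inadovagekuo


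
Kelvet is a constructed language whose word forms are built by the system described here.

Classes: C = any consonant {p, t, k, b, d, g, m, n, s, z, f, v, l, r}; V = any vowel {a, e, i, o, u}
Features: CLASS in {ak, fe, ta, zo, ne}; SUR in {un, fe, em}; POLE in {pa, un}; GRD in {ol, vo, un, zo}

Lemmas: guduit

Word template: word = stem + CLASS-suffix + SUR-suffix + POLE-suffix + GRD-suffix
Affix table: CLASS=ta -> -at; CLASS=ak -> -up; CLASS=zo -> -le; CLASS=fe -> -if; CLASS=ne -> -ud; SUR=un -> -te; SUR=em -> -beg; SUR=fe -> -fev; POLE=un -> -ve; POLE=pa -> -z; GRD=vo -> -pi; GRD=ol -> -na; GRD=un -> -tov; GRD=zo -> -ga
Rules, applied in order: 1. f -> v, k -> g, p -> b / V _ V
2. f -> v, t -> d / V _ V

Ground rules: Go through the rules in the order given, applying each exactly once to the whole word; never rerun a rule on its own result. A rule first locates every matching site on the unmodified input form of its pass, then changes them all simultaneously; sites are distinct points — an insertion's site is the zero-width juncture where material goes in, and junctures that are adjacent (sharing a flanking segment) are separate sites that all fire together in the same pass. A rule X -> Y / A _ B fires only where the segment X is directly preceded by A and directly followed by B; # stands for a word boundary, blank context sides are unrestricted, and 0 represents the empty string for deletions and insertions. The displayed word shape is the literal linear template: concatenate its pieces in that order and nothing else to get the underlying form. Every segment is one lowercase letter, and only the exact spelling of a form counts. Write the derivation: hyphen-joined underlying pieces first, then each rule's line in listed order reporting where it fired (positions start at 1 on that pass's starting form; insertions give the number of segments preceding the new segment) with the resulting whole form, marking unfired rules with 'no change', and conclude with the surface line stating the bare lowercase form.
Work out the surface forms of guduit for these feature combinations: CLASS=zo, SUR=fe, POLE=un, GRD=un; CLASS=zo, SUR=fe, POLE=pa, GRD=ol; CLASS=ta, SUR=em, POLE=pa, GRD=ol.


cell CLASS=zo, SUR=fe, POLE=un, GRD=un:
underlying: guduit-le-fev-ve-tov
1. f -> v, k -> g, p -> b / V _ V: fires at position(s) 9: guduitlevevvetov
2. f -> v, t -> d / V _ V: fires at position(s) 14: guduitlevevvedov
surface: guduitlevevvedov

cell CLASS=zo, SUR=fe, POLE=pa, GRD=ol:
underlying: guduit-le-fev-z-na
1. f -> v, k -> g, p -> b / V _ V: fires at position(s) 9: guduitlevevzna
2. f -> v, t -> d / V _ V: no change
surface: guduitlevevzna

cell CLASS=ta, SUR=em, POLE=pa, GRD=ol:
underlying: guduit-at-beg-z-na
1. f -> v, k -> g, p -> b / V _ V: no change
2. f -> v, t -> d / V _ V: fires at position(s) 6: guduidatbegzna
surface: guduidatbegzna


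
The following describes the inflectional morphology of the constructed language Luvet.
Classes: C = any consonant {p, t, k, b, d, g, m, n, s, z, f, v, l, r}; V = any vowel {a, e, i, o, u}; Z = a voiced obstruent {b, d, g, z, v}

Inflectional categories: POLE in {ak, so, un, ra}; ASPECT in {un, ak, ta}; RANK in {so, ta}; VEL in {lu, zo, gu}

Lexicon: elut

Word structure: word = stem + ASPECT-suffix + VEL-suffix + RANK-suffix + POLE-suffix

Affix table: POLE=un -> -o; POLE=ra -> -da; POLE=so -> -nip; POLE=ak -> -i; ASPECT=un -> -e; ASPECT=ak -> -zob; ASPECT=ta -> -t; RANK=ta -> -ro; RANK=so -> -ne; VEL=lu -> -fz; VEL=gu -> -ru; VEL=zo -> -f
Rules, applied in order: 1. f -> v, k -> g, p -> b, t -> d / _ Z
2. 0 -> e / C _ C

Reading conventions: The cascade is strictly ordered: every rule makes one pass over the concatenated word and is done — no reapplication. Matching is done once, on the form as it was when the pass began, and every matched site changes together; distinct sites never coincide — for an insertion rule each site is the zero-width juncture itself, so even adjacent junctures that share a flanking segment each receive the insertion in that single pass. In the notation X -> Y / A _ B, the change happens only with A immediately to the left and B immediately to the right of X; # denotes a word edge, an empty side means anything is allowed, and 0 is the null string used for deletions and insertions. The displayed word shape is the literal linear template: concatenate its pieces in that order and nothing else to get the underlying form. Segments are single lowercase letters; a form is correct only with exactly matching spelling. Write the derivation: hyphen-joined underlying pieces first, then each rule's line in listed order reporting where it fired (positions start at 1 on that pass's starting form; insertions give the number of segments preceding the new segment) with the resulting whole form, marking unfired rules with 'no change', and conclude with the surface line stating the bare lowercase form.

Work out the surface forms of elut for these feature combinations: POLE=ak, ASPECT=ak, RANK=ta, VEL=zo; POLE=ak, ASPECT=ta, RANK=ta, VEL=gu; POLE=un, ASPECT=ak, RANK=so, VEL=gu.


cell POLE=ak, ASPECT=ak, RANK=ta, VEL=zo:
underlying: elut-zob-f-ro-i
1. f -> v, k -> g, p -> b, t -> d / _ Z: fires at position(s) 4: eludzobfroi
2. 0 -> e / C _ C: inserts after position(s) 4, 7, 8: eludezobeferoi
surface: eludezobeferoi

cell POLE=ak, ASPECT=ta, RANK=ta, VEL=gu:
underlying: elut-t-ru-ro-i
1. f -> v, k -> g, p -> b, t -> d / _ Z: no change
2. 0 -> e / C _ C: inserts after position(s) 4, 5: eluteteruroi
surface: eluteteruroi

cell POLE=un, ASPECT=ak, RANK=so, VEL=gu:
underlying: elut-zob-ru-ne-o
1. f -> v, k -> g, p -> b, t -> d / _ Z: fires at position(s) 4: eludzobruneo
2. 0 -> e / C _ C: inserts after position(s) 4, 7: eludezoberuneo
surface: eludezoberuneo


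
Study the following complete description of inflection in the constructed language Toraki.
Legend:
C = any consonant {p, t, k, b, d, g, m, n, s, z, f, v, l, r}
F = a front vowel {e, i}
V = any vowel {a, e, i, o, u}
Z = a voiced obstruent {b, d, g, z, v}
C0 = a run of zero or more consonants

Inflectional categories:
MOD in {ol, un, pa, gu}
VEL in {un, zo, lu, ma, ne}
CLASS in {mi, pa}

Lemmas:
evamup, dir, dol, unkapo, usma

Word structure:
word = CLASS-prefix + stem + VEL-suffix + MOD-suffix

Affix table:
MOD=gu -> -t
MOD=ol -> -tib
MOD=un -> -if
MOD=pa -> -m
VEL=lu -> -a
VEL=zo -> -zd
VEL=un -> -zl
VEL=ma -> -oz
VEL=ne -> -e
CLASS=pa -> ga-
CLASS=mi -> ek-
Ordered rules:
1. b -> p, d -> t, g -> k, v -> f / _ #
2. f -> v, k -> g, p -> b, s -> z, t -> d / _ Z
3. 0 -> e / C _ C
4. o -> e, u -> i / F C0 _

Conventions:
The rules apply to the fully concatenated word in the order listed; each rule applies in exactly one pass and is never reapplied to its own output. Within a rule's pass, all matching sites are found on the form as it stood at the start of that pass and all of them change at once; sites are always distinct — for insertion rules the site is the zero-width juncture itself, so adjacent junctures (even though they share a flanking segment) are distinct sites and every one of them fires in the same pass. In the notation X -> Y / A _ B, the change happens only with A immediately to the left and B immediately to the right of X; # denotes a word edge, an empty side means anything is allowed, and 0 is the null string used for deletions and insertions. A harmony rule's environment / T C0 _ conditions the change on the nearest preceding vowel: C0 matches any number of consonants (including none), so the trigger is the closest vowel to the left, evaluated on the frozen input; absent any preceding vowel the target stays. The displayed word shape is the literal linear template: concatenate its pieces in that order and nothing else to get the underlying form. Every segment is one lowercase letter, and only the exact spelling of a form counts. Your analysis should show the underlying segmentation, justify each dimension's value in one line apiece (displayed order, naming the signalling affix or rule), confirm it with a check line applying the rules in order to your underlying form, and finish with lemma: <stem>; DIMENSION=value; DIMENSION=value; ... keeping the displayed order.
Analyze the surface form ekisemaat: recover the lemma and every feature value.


underlying: ek-usma-a-t
MOD=gu - signalled by the affix -t
VEL=lu - signalled by the affix -a
CLASS=mi - signalled by the affix ek-
check: ekusmaat -> ekusmaat -> ekusmaat -> ekusemaat -> ekisemaat
lemma: usma; MOD=gu; VEL=lu; CLASS=mi


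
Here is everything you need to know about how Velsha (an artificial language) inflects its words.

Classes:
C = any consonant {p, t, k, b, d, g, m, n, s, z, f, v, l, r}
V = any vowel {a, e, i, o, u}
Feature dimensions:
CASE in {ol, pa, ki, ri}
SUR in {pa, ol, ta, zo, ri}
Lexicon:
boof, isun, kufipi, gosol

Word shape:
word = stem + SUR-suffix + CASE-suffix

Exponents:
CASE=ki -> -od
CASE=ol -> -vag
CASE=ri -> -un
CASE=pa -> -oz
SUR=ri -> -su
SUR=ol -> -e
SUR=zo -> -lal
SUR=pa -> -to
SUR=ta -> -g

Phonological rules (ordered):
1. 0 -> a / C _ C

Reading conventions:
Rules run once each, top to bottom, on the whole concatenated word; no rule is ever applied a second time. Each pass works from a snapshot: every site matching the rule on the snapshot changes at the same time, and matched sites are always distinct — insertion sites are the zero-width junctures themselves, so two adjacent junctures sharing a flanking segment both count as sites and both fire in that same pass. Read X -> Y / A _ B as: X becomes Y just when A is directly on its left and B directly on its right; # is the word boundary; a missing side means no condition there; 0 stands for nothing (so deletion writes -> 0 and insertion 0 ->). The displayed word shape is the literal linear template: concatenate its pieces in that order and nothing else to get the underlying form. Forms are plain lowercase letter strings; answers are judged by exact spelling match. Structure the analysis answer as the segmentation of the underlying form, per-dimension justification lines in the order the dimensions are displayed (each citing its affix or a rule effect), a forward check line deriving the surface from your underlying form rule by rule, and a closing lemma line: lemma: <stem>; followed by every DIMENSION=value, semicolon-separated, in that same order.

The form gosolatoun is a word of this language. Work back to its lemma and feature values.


underlying: gosol-to-un
CASE=ri - signalled by the affix -un
SUR=pa - signalled by the affix -to
check: gosoltoun -> gosolatoun
lemma: gosol; CASE=ri; SUR=pa


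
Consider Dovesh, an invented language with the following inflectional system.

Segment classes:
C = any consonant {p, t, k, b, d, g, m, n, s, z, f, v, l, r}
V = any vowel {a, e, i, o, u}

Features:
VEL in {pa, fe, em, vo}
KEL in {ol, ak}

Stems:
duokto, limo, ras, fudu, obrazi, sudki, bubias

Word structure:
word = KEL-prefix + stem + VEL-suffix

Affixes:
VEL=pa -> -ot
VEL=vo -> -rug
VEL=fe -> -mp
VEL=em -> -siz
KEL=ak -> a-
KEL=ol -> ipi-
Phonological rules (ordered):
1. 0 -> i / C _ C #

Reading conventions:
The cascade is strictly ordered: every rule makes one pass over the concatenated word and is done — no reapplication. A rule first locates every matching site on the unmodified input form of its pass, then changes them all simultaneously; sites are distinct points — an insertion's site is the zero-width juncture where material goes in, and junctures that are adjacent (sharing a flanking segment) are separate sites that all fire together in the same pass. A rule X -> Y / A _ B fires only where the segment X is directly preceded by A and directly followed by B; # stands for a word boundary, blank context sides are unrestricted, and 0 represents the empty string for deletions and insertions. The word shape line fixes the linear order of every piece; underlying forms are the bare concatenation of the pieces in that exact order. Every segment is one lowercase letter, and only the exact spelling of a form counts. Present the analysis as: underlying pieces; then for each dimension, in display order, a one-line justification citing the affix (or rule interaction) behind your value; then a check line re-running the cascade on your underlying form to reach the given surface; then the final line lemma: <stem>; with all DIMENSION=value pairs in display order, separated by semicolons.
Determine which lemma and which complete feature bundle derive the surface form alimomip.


underlying: a-limo-mp
VEL=fe - signalled by the affix -mp
KEL=ak - signalled by the affix a-
check: alimomp -> alimomip
lemma: limo; VEL=fe; KEL=ak


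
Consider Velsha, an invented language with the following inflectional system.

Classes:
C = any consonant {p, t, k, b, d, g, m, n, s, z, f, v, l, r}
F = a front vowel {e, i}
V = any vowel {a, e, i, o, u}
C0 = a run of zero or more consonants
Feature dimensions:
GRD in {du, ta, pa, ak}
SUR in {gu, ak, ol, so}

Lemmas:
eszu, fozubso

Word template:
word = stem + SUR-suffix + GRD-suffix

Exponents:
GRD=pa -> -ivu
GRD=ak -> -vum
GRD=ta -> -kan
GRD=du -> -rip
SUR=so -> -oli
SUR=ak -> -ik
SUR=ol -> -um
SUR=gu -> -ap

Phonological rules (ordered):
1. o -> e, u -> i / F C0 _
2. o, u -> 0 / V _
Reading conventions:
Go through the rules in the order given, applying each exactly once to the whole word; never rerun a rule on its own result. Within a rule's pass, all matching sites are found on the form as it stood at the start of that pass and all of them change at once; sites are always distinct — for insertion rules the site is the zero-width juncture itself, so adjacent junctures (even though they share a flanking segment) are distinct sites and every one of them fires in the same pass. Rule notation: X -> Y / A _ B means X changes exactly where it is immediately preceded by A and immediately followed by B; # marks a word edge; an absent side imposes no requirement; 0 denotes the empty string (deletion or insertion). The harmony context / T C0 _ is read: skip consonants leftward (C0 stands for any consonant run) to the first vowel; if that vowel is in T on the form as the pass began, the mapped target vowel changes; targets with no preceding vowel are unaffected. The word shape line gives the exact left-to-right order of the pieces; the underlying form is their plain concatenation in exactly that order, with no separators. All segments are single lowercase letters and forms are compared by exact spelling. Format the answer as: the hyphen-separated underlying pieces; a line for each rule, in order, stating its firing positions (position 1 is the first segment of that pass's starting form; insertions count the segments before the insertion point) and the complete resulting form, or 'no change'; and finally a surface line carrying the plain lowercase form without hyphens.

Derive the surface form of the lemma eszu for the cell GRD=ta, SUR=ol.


underlying: eszu-um-kan
1. o -> e, u -> i / F C0 _: fires at position(s) 4: esziumkan
2. o, u -> 0 / V _: fires at position(s) 5: eszimkan
surface: eszimkan


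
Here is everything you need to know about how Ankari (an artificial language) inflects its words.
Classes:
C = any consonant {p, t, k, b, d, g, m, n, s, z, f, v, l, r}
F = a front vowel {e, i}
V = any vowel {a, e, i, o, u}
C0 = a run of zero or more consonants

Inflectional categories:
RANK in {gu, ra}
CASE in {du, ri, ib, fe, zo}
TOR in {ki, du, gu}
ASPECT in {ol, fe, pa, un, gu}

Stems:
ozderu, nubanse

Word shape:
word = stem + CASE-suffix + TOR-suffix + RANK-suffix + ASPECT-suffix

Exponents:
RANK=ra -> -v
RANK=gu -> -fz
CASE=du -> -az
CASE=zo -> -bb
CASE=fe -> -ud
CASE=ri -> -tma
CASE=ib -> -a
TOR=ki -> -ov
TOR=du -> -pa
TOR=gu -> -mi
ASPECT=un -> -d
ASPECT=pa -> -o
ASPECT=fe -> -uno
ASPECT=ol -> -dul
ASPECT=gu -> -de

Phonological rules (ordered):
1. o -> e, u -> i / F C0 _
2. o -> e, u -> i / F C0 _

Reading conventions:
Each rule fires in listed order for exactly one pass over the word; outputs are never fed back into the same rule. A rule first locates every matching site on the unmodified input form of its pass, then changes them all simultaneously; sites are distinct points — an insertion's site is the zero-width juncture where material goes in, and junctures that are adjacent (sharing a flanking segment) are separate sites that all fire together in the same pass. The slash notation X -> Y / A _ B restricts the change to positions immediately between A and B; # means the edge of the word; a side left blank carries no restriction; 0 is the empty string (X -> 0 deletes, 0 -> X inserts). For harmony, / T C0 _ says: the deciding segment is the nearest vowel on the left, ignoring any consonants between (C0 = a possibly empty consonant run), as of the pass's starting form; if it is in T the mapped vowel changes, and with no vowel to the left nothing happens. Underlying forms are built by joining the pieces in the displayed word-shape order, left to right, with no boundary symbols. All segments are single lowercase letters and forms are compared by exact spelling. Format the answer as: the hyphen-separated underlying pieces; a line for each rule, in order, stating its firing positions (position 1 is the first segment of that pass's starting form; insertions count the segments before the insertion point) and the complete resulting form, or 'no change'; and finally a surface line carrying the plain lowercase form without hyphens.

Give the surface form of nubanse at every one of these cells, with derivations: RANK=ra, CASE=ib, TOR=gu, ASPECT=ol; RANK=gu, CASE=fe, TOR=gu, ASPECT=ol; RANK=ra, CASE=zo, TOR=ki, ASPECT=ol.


cell RANK=ra, CASE=ib, TOR=gu, ASPECT=ol:
underlying: nubanse-a-mi-v-dul
1. o -> e, u -> i / F C0 _: fires at position(s) 13: nubanseamivdil
2. o -> e, u -> i / F C0 _: no change
surface: nubanseamivdil

cell RANK=gu, CASE=fe, TOR=gu, ASPECT=ol:
underlying: nubanse-ud-mi-fz-dul
1. o -> e, u -> i / F C0 _: fires at position(s) 8, 15: nubanseidmifzdil
2. o -> e, u -> i / F C0 _: no change
surface: nubanseidmifzdil

cell RANK=ra, CASE=zo, TOR=ki, ASPECT=ol:
underlying: nubanse-bb-ov-v-dul
1. o -> e, u -> i / F C0 _: fires at position(s) 10: nubansebbevvdul
2. o -> e, u -> i / F C0 _: fires at position(s) 14: nubansebbevvdil
surface: nubansebbevvdil
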